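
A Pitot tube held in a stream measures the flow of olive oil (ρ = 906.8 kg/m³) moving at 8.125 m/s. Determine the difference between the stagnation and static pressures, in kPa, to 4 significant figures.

ΔP ≈ 29.93 kPa

The dynamic pressure equals the rise in static pressure at the stagnation point: ΔP = ½ρv².
ΔP = ½·906.8·8.125² = 29930 Pa.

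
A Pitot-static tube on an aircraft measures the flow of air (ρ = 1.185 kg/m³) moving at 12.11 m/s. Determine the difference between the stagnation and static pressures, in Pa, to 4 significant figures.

ΔP ≈ 86.89 Pa

At the stagnation point the flow is brought to rest, so Bernoulli gives P_stag − P_static = ½ρv².
ΔP = ½·1.185·12.11² = 86.89 Pa.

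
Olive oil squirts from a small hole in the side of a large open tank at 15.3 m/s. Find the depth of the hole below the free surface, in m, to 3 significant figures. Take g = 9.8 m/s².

h = 11.9 m

Inverting v = √(2gh) gives h = v² / 2g.
h = 15.3²/(2·9.8) = 234/19.60 = 11.9 m.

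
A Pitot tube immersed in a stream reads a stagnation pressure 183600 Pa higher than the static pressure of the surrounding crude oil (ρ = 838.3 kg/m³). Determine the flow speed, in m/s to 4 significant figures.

v = 20.93 m/s

The dynamic pressure equals the rise in static pressure at the stagnation point: ΔP = ½ρv².
v = √(2ΔP/ρ) = √(2·183600/838.3) = 20.93 m/s.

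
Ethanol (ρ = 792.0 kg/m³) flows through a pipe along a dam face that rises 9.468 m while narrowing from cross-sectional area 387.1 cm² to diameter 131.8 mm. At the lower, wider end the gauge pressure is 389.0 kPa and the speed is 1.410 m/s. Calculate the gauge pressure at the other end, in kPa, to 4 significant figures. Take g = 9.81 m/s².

309.9 kPa

Mass conservation (A₁v₁ = A₂v₂) gives v₂ = 1.410 × 387.1/136.4 = 4.001 m/s.
Applying Bernoulli between the two ends and solving for P₂: P₂ = P₁ + ½ρ(v₁² − v₂²) − ρgΔh.
P₂ = 389000 + ½·792.0·(1.410² − 4.001²) − 792.0·9.81·(+9.468) = 389000 + (-5551) − (73560) = 309900 Pa.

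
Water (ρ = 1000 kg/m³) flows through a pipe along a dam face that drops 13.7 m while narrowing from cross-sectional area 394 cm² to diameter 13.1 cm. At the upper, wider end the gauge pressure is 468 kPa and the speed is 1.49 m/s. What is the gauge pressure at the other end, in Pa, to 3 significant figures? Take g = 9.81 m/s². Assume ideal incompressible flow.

P₂ = 594000 Pa

Mass conservation (A₁v₁ = A₂v₂) gives v₂ = 1.49 × 394/135 = 4.36 m/s.
Energy conservation along the streamline gives P₂ = P₁ − ½ρ(v₂² − v₁²) − ρg(h₂ − h₁).
P₂ = 468000 + ½·1000·(1.49² − 4.36²) − 1000·9.81·(−13.7) = 468000 + (-8380) − (-134000) = 594000 Pa.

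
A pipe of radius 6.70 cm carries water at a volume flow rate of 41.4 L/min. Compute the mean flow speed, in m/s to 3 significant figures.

Q = 41.4 L/min = 0.000690 m³/s.
v = Q/A = 0.000690 / 0.0141 = 0.0489 m/s.

v ≈ 0.0489 m/s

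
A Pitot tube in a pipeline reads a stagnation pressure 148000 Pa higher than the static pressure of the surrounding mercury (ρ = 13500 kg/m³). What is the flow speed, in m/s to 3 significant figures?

v ≈ 4.68 m/s

Bernoulli between the free stream and the stagnation point: ½ρv² = P_stag − P_static.
v = √(2ΔP/ρ) = √(2·148000/13500) = 4.68 m/s.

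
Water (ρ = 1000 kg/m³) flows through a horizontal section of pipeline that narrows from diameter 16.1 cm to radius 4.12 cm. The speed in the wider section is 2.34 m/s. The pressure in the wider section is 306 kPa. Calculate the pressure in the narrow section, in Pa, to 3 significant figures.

P₂ = 269000 Pa

By continuity, v₂ = v₁·A₁/A₂ = 2.34·(204/53.3) = 8.93 m/s.
Bernoulli (h₁ = h₂): P₁ − P₂ = ½ρ(v₂² − v₁²).
P₂ = P₁ − ½ρ(v₂² − v₁²) = 306000 − ½·1000·(8.93² − 2.34²) = 306000 − 37200 = 269000 Pa.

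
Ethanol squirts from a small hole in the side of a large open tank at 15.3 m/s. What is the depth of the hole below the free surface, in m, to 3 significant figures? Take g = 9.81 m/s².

h ≈ 11.9 m

Inverting v = √(2gh) gives h = v² / 2g.
h = 15.3²/(2·9.81) = 234/19.62 = 11.9 m.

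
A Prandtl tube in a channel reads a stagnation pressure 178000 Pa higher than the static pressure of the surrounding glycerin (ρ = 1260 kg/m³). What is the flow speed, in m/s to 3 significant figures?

v ≈ 16.8 m/s

Bernoulli between the free stream and the stagnation point: ½ρv² = P_stag − P_static.
v = √(2ΔP/ρ) = √(2·178000/1260) = 16.8 m/s.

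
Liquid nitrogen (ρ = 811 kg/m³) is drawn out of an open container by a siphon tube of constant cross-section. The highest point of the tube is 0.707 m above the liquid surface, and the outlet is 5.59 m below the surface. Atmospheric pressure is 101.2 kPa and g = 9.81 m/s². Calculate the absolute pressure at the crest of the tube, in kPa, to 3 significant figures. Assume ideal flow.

Bernoulli surface→outlet gives ½v² = g·h_out, so v = √(2·9.81·5.59) = 10.5 m/s.
The bore is uniform, so the speed at the crest is the same v. Bernoulli surface→crest: P_atm = P_top + ½ρv² + ρg·h_top.
P_top = 101200 − ½·811·10.5² − 811·9.81·0.707 = 51100 Pa.

P_top ≈ 51.1 kPa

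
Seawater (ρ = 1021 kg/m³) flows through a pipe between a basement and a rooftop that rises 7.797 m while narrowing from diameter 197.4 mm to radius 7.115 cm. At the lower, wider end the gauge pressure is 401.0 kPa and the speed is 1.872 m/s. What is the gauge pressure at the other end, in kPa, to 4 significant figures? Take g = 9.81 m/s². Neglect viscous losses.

P₂ = 318.1 kPa

By continuity, v₂ = v₁·A₁/A₂ = 1.872·(306.0/159.0) = 3.602 m/s.
Applying Bernoulli between the two ends and solving for P₂: P₂ = P₁ + ½ρ(v₁² − v₂²) − ρgΔh.
P₂ = 401000 + ½·1021·(1.872² − 3.602²) − 1021·9.81·(+7.797) = 401000 + (-4836) − (78090) = 318100 Pa.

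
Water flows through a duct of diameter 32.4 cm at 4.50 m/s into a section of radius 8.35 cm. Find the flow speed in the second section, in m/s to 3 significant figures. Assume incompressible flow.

v₂ ≈ 16.9 m/s

The volume flow rate is constant, so v₂ = (A₁/A₂)v₁ = (824/219)·4.50 = 16.9 m/s.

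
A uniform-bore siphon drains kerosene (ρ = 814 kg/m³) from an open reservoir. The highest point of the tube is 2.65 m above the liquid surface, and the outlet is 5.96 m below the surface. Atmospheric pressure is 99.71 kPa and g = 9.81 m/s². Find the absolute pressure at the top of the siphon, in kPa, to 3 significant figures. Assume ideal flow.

From the surface to the outlet (both open to atmosphere, surface at rest): v = √(2g·h_out) = √(2·9.81·5.96) = 10.8 m/s.
With constant cross-section the crest speed equals v; applying Bernoulli from the surface up to the crest, P_top = P_atm − ½ρv² − ρg·h_top.
P_top = 99710 − ½·814·10.8² − 814·9.81·2.65 = 31000 Pa.

31.0 kPa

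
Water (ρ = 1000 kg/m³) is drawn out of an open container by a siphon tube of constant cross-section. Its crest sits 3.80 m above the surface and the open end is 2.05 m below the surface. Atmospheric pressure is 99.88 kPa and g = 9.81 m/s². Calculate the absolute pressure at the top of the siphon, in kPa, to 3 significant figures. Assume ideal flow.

The outlet speed comes from Torricelli: v = √(2g·2.05) = 6.34 m/s.
Continuity keeps v the same throughout the tube; from surface to crest, P_atm + 0 = P_top + ½ρv² + ρg·h_top.
P_top = 99880 − ½·1000·6.34² − 1000·9.81·3.80 = 42500 Pa.

42.5 kPa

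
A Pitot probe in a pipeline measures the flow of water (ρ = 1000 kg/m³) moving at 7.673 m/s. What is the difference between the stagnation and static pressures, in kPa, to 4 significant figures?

29.44 kPa

Bernoulli between the free stream and the stagnation point: ½ρv² = P_stag − P_static.
ΔP = ½·1000·7.673² = 29440 Pa.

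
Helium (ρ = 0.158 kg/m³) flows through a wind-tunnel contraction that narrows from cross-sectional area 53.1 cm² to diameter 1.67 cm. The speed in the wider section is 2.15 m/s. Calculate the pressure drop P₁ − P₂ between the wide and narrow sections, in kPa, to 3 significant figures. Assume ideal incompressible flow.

Mass conservation (A₁v₁ = A₂v₂) gives v₂ = 2.15 × 53.1/2.19 = 52.1 m/s.
With no height change, Bernoulli's equation is P₁ + ½ρv₁² = P₂ + ½ρv₂².
P₁ − P₂ = ½·0.158·(52.1² − 2.15²) = ½·0.158·2710 = 214 Pa.

ΔP ≈ 0.214 kPa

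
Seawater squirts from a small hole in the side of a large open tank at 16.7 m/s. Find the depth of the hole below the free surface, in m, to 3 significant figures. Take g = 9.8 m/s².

h ≈ 14.2 m

Torricelli: v = √(2gh), so h = v²/(2g).
h = 16.7²/(2·9.8) = 279/19.60 = 14.2 m.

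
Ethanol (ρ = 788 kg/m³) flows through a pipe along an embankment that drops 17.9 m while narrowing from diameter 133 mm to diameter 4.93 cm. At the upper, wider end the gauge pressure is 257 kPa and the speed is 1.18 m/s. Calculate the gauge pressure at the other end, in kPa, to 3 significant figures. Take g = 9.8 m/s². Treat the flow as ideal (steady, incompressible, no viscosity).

367 kPa

Mass conservation (A₁v₁ = A₂v₂) gives v₂ = 1.18 × 139/19.1 = 8.59 m/s.
Energy conservation along the streamline gives P₂ = P₁ − ½ρ(v₂² − v₁²) − ρg(h₂ − h₁).
P₂ = 257000 + ½·788·(1.18² − 8.59²) − 788·9.8·(−17.9) = 257000 + (-28500) − (-138000) = 367000 Pa.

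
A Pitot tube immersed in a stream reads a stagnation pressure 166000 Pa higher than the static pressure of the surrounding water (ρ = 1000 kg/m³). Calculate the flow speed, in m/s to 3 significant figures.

v ≈ 18.2 m/s

Bernoulli between the free stream and the stagnation point: ½ρv² = P_stag − P_static.
v = √(2ΔP/ρ) = √(2·166000/1000) = 18.2 m/s.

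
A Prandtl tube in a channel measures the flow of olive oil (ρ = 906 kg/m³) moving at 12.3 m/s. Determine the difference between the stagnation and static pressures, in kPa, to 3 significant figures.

ΔP ≈ 68.5 kPa

At the stagnation point the flow is brought to rest, so Bernoulli gives P_stag − P_static = ½ρv².
ΔP = ½·906·12.3² = 68500 Pa.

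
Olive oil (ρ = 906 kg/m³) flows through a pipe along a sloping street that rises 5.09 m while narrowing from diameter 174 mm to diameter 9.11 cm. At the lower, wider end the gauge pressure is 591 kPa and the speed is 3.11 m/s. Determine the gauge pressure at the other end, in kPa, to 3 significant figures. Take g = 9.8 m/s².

Continuity gives A₁v₁ = A₂v₂, so v₂ = (238 cm²)/(65.2 cm²) × 3.11 m/s = 11.3 m/s.
Bernoulli: P₁ + ½ρv₁² + ρg h₁ = P₂ + ½ρv₂² + ρg h₂, so P₂ = P₁ + ½ρ(v₁² − v₂²) − ρg(h₂ − h₁).
P₂ = 591000 + ½·906·(3.11² − 11.3²) − 906·9.8·(+5.09) = 591000 + (-53900) − (45200) = 492000 Pa.

P₂ = 492 kPa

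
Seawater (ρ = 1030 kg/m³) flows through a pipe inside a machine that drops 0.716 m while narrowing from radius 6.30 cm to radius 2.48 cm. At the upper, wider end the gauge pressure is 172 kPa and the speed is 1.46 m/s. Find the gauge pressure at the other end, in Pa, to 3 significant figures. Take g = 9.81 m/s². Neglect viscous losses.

The volume flow rate is constant, so v₂ = (A₁/A₂)v₁ = (125/19.3)·1.46 = 9.42 m/s.
Energy conservation along the streamline gives P₂ = P₁ − ½ρ(v₂² − v₁²) − ρg(h₂ − h₁).
P₂ = 172000 + ½·1030·(1.46² − 9.42²) − 1030·9.81·(−0.716) = 172000 + (-44600) − (-7230) = 135000 Pa.

135000 Pa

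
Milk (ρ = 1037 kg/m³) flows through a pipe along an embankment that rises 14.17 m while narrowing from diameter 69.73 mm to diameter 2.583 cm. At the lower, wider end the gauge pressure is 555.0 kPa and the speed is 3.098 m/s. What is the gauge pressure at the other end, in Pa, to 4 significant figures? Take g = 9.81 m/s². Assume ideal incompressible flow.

151500 Pa

By continuity, v₂ = v₁·A₁/A₂ = 3.098·(38.19/5.240) = 22.58 m/s.
Bernoulli: P₁ + ½ρv₁² + ρg h₁ = P₂ + ½ρv₂² + ρg h₂, so P₂ = P₁ + ½ρ(v₁² − v₂²) − ρg(h₂ − h₁).
P₂ = 555000 + ½·1037·(3.098² − 22.58²) − 1037·9.81·(+14.17) = 555000 + (-259300) − (144200) = 151500 Pa.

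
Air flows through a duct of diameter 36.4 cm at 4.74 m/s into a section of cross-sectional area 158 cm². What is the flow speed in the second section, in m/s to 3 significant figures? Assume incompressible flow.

The volume flow rate is constant, so v₂ = (A₁/A₂)v₁ = (1040/158)·4.74 = 31.2 m/s.

v₂ = 31.2 m/s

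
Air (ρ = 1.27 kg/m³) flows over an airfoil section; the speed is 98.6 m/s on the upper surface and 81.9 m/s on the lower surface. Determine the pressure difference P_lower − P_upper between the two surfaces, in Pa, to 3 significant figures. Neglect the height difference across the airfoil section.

Bernoulli (same height): P_lower − P_upper = ½ρ(v_upper² − v_lower²).
ΔP = ½·1.27·(98.6² − 81.9²) = 1910 Pa.

ΔP = 1910 Pa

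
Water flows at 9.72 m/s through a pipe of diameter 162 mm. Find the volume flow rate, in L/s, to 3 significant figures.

Q = 200 L/s

Q = A·v = 0.0206 m² × 9.72 m/s = 0.200 m³/s.
Converting: 0.200 m³/s × 1000 = 200 L/s.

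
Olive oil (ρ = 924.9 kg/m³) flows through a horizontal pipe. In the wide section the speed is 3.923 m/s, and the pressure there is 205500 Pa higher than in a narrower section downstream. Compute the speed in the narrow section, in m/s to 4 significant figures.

21.44 m/s

Along the level pipe P + ½ρv² is conserved, hence v₂² = v₁² + 2(P₁ − P₂)/ρ.
v₂ = √(3.923² + 2·205500/924.9) = √(15.39 + 444.4) = 21.44 m/s.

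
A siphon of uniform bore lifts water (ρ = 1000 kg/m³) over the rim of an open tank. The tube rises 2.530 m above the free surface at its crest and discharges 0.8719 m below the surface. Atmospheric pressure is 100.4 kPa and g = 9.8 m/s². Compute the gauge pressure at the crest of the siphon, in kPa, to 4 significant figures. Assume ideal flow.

-33.34 kPa

Bernoulli surface→outlet gives ½v² = g·h_out, so v = √(2·9.8·0.8719) = 4.134 m/s.
The bore is uniform, so the speed at the crest is the same v. Bernoulli surface→crest: P_atm = P_top + ½ρv² + ρg·h_top.
P_top = 100400 − ½·1000·4.134² − 1000·9.8·2.530 = 67060 Pa. So P_gauge = P_top − P_atm = -33340 Pa.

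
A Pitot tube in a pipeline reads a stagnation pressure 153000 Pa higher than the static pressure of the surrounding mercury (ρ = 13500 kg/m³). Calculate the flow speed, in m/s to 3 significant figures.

4.76 m/s

The dynamic pressure equals the rise in static pressure at the stagnation point: ΔP = ½ρv².
v = √(2ΔP/ρ) = √(2·153000/13500) = 4.76 m/s.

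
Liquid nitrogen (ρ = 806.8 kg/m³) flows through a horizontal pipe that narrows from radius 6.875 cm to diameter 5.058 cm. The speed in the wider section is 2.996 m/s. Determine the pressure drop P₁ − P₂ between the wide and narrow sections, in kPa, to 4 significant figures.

ΔP ≈ 194.1 kPa

Mass conservation (A₁v₁ = A₂v₂) gives v₂ = 2.996 × 148.5/20.09 = 22.14 m/s.
Along the horizontal streamline, P + ½ρv² is constant.
P₁ − P₂ = ½·806.8·(22.14² − 2.996²) = ½·806.8·481.2 = 194100 Pa.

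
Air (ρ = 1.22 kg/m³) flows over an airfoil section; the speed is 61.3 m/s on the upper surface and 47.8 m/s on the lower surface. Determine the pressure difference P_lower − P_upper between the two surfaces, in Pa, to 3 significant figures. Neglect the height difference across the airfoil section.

ΔP ≈ 898 Pa

Bernoulli (same height): P_lower − P_upper = ½ρ(v_upper² − v_lower²).
ΔP = ½·1.22·(61.3² − 47.8²) = 898 Pa.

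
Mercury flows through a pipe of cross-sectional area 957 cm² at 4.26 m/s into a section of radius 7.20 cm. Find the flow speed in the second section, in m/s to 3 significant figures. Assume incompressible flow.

v₂ ≈ 25.0 m/s

The volume flow rate is constant, so v₂ = (A₁/A₂)v₁ = (957/163)·4.26 = 25.0 m/s.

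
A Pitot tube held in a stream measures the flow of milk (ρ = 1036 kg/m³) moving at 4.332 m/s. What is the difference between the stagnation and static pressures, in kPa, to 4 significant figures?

At the stagnation point the flow is brought to rest, so Bernoulli gives P_stag − P_static = ½ρv².
ΔP = ½·1036·4.332² = 9721 Pa.

ΔP ≈ 9.721 kPa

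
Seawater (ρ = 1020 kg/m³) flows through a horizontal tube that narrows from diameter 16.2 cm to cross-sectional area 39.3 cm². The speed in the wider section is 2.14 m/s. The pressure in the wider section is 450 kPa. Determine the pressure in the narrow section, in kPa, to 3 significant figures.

P₂ ≈ 388 kPa

The volume flow rate is constant, so v₂ = (A₁/A₂)v₁ = (206/39.3)·2.14 = 11.2 m/s.
Bernoulli (h₁ = h₂): P₁ − P₂ = ½ρ(v₂² − v₁²).
P₂ = P₁ − ½ρ(v₂² − v₁²) = 450000 − ½·1020·(11.2² − 2.14²) = 450000 − 61900 = 388000 Pa.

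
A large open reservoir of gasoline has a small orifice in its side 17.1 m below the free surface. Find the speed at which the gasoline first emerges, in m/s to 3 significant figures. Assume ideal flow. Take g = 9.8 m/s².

18.3 m/s

Torricelli's result v = √(2gh) gives v = √(2·9.8·17.1) = 18.3 m/s.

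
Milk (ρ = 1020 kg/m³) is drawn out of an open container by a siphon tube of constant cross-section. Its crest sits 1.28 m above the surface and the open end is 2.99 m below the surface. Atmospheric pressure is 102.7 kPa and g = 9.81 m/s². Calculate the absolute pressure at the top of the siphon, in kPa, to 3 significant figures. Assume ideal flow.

The outlet speed comes from Torricelli: v = √(2g·2.99) = 7.66 m/s.
The bore is uniform, so the speed at the crest is the same v. Bernoulli surface→crest: P_atm = P_top + ½ρv² + ρg·h_top.
P_top = 102700 − ½·1020·7.66² − 1020·9.81·1.28 = 60000 Pa.

60.0 kPa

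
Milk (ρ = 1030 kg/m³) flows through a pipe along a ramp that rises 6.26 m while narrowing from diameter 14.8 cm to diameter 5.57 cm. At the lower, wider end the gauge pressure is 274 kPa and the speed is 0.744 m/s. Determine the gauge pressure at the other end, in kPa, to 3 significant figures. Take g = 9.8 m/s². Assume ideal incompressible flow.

P₂ ≈ 197 kPa

Continuity gives A₁v₁ = A₂v₂, so v₂ = (172 cm²)/(24.4 cm²) × 0.744 m/s = 5.25 m/s.
Bernoulli: P₁ + ½ρv₁² + ρg h₁ = P₂ + ½ρv₂² + ρg h₂, so P₂ = P₁ + ½ρ(v₁² − v₂²) − ρg(h₂ − h₁).
P₂ = 274000 + ½·1030·(0.744² − 5.25²) − 1030·9.8·(+6.26) = 274000 + (-13900) − (63200) = 197000 Pa.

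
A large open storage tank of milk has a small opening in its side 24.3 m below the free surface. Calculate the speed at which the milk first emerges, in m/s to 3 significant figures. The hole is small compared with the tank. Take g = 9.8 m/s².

v ≈ 21.8 m/s

With the surface at rest and both surface and jet at atmospheric pressure, Bernoulli gives ρg h = ½ρv², so v = √(2gh) = √(2·9.8·24.3) = 21.8 m/s.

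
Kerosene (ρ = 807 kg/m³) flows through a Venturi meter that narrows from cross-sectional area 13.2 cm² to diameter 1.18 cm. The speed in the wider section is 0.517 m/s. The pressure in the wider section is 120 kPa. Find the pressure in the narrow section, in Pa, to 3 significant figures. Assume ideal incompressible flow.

P₂ = 104000 Pa

The volume flow rate is constant, so v₂ = (A₁/A₂)v₁ = (13.2/1.09)·0.517 = 6.24 m/s.
The pipe is horizontal, so Bernoulli reduces to P₁ + ½ρv₁² = P₂ + ½ρv₂².
P₂ = P₁ − ½ρ(v₂² − v₁²) = 120000 − ½·807·(6.24² − 0.517²) = 120000 − 15600 = 104000 Pa.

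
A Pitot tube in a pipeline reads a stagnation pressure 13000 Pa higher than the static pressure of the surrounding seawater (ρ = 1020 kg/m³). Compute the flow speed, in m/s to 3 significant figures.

v ≈ 5.05 m/s

At the stagnation point the flow is brought to rest, so Bernoulli gives P_stag − P_static = ½ρv².
v = √(2ΔP/ρ) = √(2·13000/1020) = 5.05 m/s.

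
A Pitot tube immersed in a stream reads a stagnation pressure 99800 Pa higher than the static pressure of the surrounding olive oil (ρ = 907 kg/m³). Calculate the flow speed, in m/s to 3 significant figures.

v ≈ 14.8 m/s

Bernoulli between the free stream and the stagnation point: ½ρv² = P_stag − P_static.
v = √(2ΔP/ρ) = √(2·99800/907) = 14.8 m/s.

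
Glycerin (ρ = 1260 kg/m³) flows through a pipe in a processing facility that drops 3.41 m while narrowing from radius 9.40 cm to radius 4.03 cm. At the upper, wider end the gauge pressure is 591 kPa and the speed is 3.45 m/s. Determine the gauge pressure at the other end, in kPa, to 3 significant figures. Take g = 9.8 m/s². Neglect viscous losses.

Continuity gives A₁v₁ = A₂v₂, so v₂ = (278 cm²)/(51.0 cm²) × 3.45 m/s = 18.8 m/s.
Applying Bernoulli between the two ends and solving for P₂: P₂ = P₁ + ½ρ(v₁² − v₂²) − ρgΔh.
P₂ = 591000 + ½·1260·(3.45² − 18.8²) − 1260·9.8·(−3.41) = 591000 + (-214000) − (-42100) = 419000 Pa.

P₂ ≈ 419 kPa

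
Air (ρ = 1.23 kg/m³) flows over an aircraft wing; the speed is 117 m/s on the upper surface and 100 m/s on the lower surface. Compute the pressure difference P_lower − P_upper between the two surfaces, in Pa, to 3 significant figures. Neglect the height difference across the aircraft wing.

With negligible Δh, P + ½ρv² is constant, so P_low − P_up = ½ρ(v_up² − v_low²).
ΔP = ½·1.23·(117² − 100²) = 2270 Pa.

ΔP ≈ 2270 Pa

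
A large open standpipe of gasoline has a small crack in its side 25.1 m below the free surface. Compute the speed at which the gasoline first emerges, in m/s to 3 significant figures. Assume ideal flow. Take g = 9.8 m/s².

v = 22.2 m/s

Torricelli's result v = √(2gh) gives v = √(2·9.8·25.1) = 22.2 m/s.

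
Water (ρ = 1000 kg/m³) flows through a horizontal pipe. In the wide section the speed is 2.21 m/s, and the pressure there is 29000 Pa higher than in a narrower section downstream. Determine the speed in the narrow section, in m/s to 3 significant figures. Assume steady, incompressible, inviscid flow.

Horizontal Bernoulli: P₁ + ½ρv₁² = P₂ + ½ρv₂², so v₂² = v₁² + 2(P₁ − P₂)/ρ.
v₂ = √(2.21² + 2·29000/1000) = √(4.88 + 58.0) = 7.93 m/s.

7.93 m/s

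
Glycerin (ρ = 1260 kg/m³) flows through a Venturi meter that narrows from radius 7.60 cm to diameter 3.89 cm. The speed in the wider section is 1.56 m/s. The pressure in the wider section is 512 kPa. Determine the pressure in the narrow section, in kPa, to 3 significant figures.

Mass conservation (A₁v₁ = A₂v₂) gives v₂ = 1.56 × 181/11.9 = 23.8 m/s.
With no height change, Bernoulli's equation is P₁ + ½ρv₁² = P₂ + ½ρv₂².
P₂ = P₁ − ½ρ(v₂² − v₁²) = 512000 − ½·1260·(23.8² − 1.56²) = 512000 − 356000 = 156000 Pa.

P₂ ≈ 156 kPa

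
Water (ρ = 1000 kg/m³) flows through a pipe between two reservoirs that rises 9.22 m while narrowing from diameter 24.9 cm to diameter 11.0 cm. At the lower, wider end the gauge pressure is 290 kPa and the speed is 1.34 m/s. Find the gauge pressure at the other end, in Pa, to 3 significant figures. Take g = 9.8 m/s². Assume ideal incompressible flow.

Continuity gives A₁v₁ = A₂v₂, so v₂ = (487 cm²)/(95.0 cm²) × 1.34 m/s = 6.87 m/s.
Bernoulli: P₁ + ½ρv₁² + ρg h₁ = P₂ + ½ρv₂² + ρg h₂, so P₂ = P₁ + ½ρ(v₁² − v₂²) − ρg(h₂ − h₁).
P₂ = 290000 + ½·1000·(1.34² − 6.87²) − 1000·9.8·(+9.22) = 290000 + (-22700) − (90400) = 177000 Pa.

P₂ = 177000 Pa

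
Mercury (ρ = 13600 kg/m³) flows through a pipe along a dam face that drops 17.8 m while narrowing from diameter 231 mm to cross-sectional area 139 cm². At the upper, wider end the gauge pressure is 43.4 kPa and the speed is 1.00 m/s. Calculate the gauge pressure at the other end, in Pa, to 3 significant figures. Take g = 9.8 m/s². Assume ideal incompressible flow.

Continuity gives A₁v₁ = A₂v₂, so v₂ = (419 cm²)/(139 cm²) × 1.00 m/s = 3.02 m/s.
Energy conservation along the streamline gives P₂ = P₁ − ½ρ(v₂² − v₁²) − ρg(h₂ − h₁).
P₂ = 43400 + ½·13600·(1.00² − 3.02²) − 13600·9.8·(−17.8) = 43400 + (-55000) − (-2370000) = 2360000 Pa.

P₂ ≈ 2360000 Pa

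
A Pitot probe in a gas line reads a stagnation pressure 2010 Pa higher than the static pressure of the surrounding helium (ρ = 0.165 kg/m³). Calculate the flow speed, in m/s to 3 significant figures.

Bernoulli between the free stream and the stagnation point: ½ρv² = P_stag − P_static.
v = √(2ΔP/ρ) = √(2·2010/0.165) = 156 m/s.

156 m/s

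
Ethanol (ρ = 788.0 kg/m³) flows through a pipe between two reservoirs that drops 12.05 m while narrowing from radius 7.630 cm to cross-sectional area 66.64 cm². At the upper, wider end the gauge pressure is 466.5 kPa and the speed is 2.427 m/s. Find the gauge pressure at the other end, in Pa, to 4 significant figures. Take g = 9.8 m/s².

P₂ ≈ 544400 Pa

By continuity, v₂ = v₁·A₁/A₂ = 2.427·(182.9/66.64) = 6.661 m/s.
Bernoulli: P₁ + ½ρv₁² + ρg h₁ = P₂ + ½ρv₂² + ρg h₂, so P₂ = P₁ + ½ρ(v₁² − v₂²) − ρg(h₂ − h₁).
P₂ = 466500 + ½·788.0·(2.427² − 6.661²) − 788.0·9.8·(−12.05) = 466500 + (-15160) − (-93050) = 544400 Pa.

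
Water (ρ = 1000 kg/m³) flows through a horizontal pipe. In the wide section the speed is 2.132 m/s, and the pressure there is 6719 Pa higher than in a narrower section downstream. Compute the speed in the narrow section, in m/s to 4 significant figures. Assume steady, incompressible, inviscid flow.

With h₁ = h₂, rearranging Bernoulli gives v₂ = √(v₁² + 2ΔP/ρ).
v₂ = √(2.132² + 2·6719/1000) = √(4.545 + 13.44) = 4.241 m/s.

v₂ = 4.241 m/s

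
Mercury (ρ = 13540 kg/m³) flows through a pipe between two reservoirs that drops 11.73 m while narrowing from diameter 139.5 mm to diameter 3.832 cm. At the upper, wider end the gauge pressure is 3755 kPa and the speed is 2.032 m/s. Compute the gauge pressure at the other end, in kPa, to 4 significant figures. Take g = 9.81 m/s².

By continuity, v₂ = v₁·A₁/A₂ = 2.032·(152.8/11.53) = 26.93 m/s.
Bernoulli: P₁ + ½ρv₁² + ρg h₁ = P₂ + ½ρv₂² + ρg h₂, so P₂ = P₁ + ½ρ(v₁² − v₂²) − ρg(h₂ − h₁).
P₂ = 3755000 + ½·13540·(2.032² − 26.93²) − 13540·9.81·(−11.73) = 3755000 + (-4881000) − (-1558000) = 431600 Pa.

P₂ ≈ 431.6 kPa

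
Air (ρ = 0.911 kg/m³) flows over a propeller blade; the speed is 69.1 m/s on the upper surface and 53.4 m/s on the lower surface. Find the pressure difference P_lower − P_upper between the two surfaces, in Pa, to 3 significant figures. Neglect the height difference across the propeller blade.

Bernoulli (same height): P_lower − P_upper = ½ρ(v_upper² − v_lower²).
ΔP = ½·0.911·(69.1² − 53.4²) = 876 Pa.

ΔP ≈ 876 Pa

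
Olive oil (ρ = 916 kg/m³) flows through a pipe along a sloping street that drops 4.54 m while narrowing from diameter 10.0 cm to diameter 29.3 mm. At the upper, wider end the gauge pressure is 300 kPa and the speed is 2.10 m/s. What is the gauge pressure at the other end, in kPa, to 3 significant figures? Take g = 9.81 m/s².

68.8 kPa

By continuity, v₂ = v₁·A₁/A₂ = 2.10·(78.5/6.74) = 24.5 m/s.
Energy conservation along the streamline gives P₂ = P₁ − ½ρ(v₂² − v₁²) − ρg(h₂ − h₁).
P₂ = 300000 + ½·916·(2.10² − 24.5²) − 916·9.81·(−4.54) = 300000 + (-272000) − (-40800) = 68800 Pa.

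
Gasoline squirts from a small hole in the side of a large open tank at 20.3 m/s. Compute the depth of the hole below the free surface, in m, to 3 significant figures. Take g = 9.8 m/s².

h ≈ 21.0 m

Torricelli: v = √(2gh), so h = v²/(2g).
h = 20.3²/(2·9.8) = 412/19.60 = 21.0 m.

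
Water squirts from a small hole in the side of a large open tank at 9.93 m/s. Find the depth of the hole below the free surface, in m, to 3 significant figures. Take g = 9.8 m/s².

h ≈ 5.03 m

For a small hole in a large open tank, ½v² = gh, giving h = v²/(2g).
h = 9.93²/(2·9.8) = 98.6/19.60 = 5.03 m.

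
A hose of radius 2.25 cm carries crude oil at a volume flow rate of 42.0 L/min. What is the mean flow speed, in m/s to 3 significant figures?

v ≈ 0.440 m/s

Q = 42.0 L/min = 0.000700 m³/s.
v = Q/A = 0.000700 / 0.00159 = 0.440 m/s.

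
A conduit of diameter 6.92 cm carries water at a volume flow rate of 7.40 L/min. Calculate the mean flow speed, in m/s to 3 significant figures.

v = 0.0328 m/s

Q = 7.40 L/min = 0.000123 m³/s.
v = Q/A = 0.000123 / 0.00376 = 0.0328 m/s.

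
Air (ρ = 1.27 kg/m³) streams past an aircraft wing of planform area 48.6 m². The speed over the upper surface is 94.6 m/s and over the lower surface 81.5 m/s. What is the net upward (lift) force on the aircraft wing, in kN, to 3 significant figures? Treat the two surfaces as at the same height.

From P + ½ρv² = const at equal height, P_low − P_up = ½ρ(v_up² − v_low²).
ΔP = ½·1.27·(94.6² − 81.5²) = 1460 Pa.
Lift = ΔP · A = 1460 × 48.6 = 71200 N.

71.2 kN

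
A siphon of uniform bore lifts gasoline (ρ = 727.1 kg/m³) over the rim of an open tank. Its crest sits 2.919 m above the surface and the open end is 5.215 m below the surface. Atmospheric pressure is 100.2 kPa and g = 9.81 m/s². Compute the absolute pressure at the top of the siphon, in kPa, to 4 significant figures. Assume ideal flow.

P_top = 42.18 kPa

From the surface to the outlet (both open to atmosphere, surface at rest): v = √(2g·h_out) = √(2·9.81·5.215) = 10.12 m/s.
Continuity keeps v the same throughout the tube; from surface to crest, P_atm + 0 = P_top + ½ρv² + ρg·h_top.
P_top = 100200 − ½·727.1·10.12² − 727.1·9.81·2.919 = 42180 Pa.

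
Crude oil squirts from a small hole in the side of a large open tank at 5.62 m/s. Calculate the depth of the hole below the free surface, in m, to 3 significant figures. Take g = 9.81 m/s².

h ≈ 1.61 m

Torricelli: v = √(2gh), so h = v²/(2g).
h = 5.62²/(2·9.81) = 31.6/19.62 = 1.61 m.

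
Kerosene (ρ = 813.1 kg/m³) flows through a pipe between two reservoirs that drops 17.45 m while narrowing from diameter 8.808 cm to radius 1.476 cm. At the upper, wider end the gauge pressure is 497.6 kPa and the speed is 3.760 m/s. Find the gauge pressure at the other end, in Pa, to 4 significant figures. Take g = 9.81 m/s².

187000 Pa

The volume flow rate is constant, so v₂ = (A₁/A₂)v₁ = (60.93/6.844)·3.760 = 33.47 m/s.
Applying Bernoulli between the two ends and solving for P₂: P₂ = P₁ + ½ρ(v₁² − v₂²) − ρgΔh.
P₂ = 497600 + ½·813.1·(3.760² − 33.47²) − 813.1·9.81·(−17.45) = 497600 + (-449800) − (-139200) = 187000 Pa.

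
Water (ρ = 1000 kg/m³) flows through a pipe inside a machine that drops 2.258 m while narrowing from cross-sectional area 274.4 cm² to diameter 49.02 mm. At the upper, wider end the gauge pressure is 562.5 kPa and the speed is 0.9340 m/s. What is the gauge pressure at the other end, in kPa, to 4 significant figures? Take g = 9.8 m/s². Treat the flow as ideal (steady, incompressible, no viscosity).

P₂ ≈ 492.9 kPa

By continuity, v₂ = v₁·A₁/A₂ = 0.9340·(274.4/18.87) = 13.58 m/s.
Applying Bernoulli between the two ends and solving for P₂: P₂ = P₁ + ½ρ(v₁² − v₂²) − ρgΔh.
P₂ = 562500 + ½·1000·(0.9340² − 13.58²) − 1000·9.8·(−2.258) = 562500 + (-91770) − (-22130) = 492900 Pa.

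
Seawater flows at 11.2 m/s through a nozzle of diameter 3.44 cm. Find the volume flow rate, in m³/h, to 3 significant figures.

Q = A·v = 0.000929 m² × 11.2 m/s = 0.0104 m³/s.
Converting: 0.0104 m³/s × 3600 = 37.5 m³/h.

Q ≈ 37.5 m³/h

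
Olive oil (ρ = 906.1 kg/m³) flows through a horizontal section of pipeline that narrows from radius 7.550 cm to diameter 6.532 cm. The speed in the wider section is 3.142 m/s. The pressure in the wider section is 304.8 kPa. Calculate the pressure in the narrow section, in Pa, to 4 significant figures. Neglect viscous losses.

181500 Pa

By continuity, v₂ = v₁·A₁/A₂ = 3.142·(179.1/33.51) = 16.79 m/s.
The pipe is horizontal, so Bernoulli reduces to P₁ + ½ρv₁² = P₂ + ½ρv₂².
P₂ = P₁ − ½ρ(v₂² − v₁²) = 304800 − ½·906.1·(16.79² − 3.142²) = 304800 − 123300 = 181500 Pa.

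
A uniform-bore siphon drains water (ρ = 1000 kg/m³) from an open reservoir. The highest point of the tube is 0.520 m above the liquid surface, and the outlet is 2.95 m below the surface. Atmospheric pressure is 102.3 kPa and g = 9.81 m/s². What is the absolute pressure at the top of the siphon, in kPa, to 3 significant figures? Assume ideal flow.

P_top = 68.3 kPa

Bernoulli surface→outlet gives ½v² = g·h_out, so v = √(2·9.81·2.95) = 7.61 m/s.
The bore is uniform, so the speed at the crest is the same v. Bernoulli surface→crest: P_atm = P_top + ½ρv² + ρg·h_top.
P_top = 102300 − ½·1000·7.61² − 1000·9.81·0.520 = 68300 Pa.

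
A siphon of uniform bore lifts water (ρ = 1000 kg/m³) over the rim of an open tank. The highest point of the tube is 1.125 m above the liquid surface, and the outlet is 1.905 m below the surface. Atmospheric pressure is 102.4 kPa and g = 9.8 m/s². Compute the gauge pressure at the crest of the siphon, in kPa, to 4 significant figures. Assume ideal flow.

P_gauge = -29.69 kPa

From the surface to the outlet (both open to atmosphere, surface at rest): v = √(2g·h_out) = √(2·9.8·1.905) = 6.110 m/s.
With constant cross-section the crest speed equals v; applying Bernoulli from the surface up to the crest, P_top = P_atm − ½ρv² − ρg·h_top.
P_top = 102400 − ½·1000·6.110² − 1000·9.8·1.125 = 72710 Pa. So P_gauge = P_top − P_atm = -29690 Pa.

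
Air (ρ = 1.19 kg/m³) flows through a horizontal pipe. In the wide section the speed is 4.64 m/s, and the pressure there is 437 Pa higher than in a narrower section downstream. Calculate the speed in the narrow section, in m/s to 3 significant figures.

27.5 m/s

Horizontal Bernoulli: P₁ + ½ρv₁² = P₂ + ½ρv₂², so v₂² = v₁² + 2(P₁ − P₂)/ρ.
v₂ = √(4.64² + 2·437/1.19) = √(21.5 + 734) = 27.5 m/s.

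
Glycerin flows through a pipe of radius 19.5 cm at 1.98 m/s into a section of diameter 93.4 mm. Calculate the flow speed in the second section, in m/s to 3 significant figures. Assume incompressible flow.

v₂ ≈ 34.5 m/s

The volume flow rate is constant, so v₂ = (A₁/A₂)v₁ = (1190/68.5)·1.98 = 34.5 m/s.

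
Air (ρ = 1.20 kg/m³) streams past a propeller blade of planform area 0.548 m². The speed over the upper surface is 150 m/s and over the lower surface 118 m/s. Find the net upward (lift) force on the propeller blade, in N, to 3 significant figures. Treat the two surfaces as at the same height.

F ≈ 2820 N

With equal heights on the two surfaces, Bernoulli gives P_lower − P_upper = ½ρ(v_upper² − v_lower²).
ΔP = ½·1.20·(150² − 118²) = 5150 Pa.
Lift = ΔP · A = 5150 × 0.548 = 2820 N.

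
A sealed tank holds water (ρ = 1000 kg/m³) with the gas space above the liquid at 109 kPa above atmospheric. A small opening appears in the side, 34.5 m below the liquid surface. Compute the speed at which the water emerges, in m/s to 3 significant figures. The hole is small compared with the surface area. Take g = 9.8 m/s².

Take point 1 at the surface (v₁ ≈ 0) and point 2 at the hole (at atmospheric pressure). Bernoulli: P₁ + ρg h = P_atm + ½ρv₂².
With P₁ − P_atm = 109000 Pa, v₂ = √(2gh + 2ΔP/ρ) = √(2·9.8·34.5 + 2·109000/1000) = 29.9 m/s.

29.9 m/s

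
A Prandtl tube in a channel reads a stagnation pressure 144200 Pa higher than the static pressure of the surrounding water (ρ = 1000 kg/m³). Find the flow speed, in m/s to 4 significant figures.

v ≈ 16.98 m/s

The dynamic pressure equals the rise in static pressure at the stagnation point: ΔP = ½ρv².
v = √(2ΔP/ρ) = √(2·144200/1000) = 16.98 m/s.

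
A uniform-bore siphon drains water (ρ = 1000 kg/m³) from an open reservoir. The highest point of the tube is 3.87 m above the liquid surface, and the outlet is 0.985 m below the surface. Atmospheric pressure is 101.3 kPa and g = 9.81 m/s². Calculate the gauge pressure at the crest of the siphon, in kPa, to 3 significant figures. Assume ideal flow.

Bernoulli surface→outlet gives ½v² = g·h_out, so v = √(2·9.81·0.985) = 4.40 m/s.
With constant cross-section the crest speed equals v; applying Bernoulli from the surface up to the crest, P_top = P_atm − ½ρv² − ρg·h_top.
P_top = 101300 − ½·1000·4.40² − 1000·9.81·3.87 = 53700 Pa. So P_gauge = P_top − P_atm = -47600 Pa.

-47.6 kPa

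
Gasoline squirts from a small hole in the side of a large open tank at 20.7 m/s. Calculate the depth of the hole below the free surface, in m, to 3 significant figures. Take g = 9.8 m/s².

21.9 m

For a small hole in a large open tank, ½v² = gh, giving h = v²/(2g).
h = 20.7²/(2·9.8) = 428/19.60 = 21.9 m.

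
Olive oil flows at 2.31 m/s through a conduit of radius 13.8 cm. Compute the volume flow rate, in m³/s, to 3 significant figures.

Q = A·v = 0.0598 m² × 2.31 m/s = 0.138 m³/s.

Q ≈ 0.138 m³/s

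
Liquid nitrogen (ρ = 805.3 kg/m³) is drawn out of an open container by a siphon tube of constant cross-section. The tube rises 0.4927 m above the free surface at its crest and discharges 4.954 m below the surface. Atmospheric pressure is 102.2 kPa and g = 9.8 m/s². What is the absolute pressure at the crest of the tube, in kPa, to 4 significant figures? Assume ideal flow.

The outlet speed comes from Torricelli: v = √(2g·4.954) = 9.854 m/s.
The bore is uniform, so the speed at the crest is the same v. Bernoulli surface→crest: P_atm = P_top + ½ρv² + ρg·h_top.
P_top = 102200 − ½·805.3·9.854² − 805.3·9.8·0.4927 = 59210 Pa.

59.21 kPa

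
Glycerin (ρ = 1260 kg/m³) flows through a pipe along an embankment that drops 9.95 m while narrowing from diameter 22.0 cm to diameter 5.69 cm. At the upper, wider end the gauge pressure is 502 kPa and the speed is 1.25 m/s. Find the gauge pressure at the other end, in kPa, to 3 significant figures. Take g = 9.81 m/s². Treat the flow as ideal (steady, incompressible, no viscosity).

The volume flow rate is constant, so v₂ = (A₁/A₂)v₁ = (380/25.4)·1.25 = 18.7 m/s.
Bernoulli: P₁ + ½ρv₁² + ρg h₁ = P₂ + ½ρv₂² + ρg h₂, so P₂ = P₁ + ½ρ(v₁² − v₂²) − ρg(h₂ − h₁).
P₂ = 502000 + ½·1260·(1.25² − 18.7²) − 1260·9.81·(−9.95) = 502000 + (-219000) − (-123000) = 406000 Pa.

P₂ ≈ 406 kPa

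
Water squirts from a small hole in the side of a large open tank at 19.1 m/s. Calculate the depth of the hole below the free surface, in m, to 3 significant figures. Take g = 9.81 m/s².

Torricelli: v = √(2gh), so h = v²/(2g).
h = 19.1²/(2·9.81) = 365/19.62 = 18.6 m.

h = 18.6 m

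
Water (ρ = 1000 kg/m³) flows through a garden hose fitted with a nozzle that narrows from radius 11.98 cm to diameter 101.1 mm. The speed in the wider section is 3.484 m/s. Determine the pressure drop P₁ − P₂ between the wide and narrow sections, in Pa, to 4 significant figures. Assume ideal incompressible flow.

185400 Pa

Mass conservation (A₁v₁ = A₂v₂) gives v₂ = 3.484 × 450.9/80.28 = 19.57 m/s.
Along the horizontal streamline, P + ½ρv² is constant.
P₁ − P₂ = ½·1000·(19.57² − 3.484²) = ½·1000·370.8 = 185400 Pa.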